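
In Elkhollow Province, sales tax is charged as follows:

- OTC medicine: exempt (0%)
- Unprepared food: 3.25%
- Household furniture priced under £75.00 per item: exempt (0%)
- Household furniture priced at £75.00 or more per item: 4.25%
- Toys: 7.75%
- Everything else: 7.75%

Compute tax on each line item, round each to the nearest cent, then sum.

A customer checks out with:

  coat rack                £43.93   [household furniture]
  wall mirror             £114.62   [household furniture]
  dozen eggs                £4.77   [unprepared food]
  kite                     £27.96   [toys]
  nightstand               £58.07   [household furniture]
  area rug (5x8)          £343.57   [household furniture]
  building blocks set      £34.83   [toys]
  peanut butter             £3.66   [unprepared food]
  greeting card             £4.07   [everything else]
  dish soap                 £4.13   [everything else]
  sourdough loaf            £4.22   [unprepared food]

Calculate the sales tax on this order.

Coat rack £43.93: household furniture, under £75.00 → 0% → £0.00
Wall mirror £114.62: household furniture, £75.00 or more → 4.25% → £4.87
Dozen eggs £4.77: unprepared food → 3.25% → £0.16
Kite £27.96: toys → 7.75% → £2.17
Nightstand £58.07: household furniture, under £75.00 → 0% → £0.00
Area rug (5x8) £343.57: household furniture, £75.00 or more → 4.25% → £14.60
Building blocks set £34.83: toys → 7.75% → £2.70
Peanut butter £3.66: unprepared food → 3.25% → £0.12
Greeting card £4.07: everything else → 7.75% → £0.32
Dish soap £4.13: everything else → 7.75% → £0.32
Sourdough loaf £4.22: unprepared food → 3.25% → £0.14
Total tax = £4.87 + £0.16 + £2.17 + £14.60 + £2.70 + £0.12 + £0.32 + £0.32 + £0.14 = £25.40

£25.40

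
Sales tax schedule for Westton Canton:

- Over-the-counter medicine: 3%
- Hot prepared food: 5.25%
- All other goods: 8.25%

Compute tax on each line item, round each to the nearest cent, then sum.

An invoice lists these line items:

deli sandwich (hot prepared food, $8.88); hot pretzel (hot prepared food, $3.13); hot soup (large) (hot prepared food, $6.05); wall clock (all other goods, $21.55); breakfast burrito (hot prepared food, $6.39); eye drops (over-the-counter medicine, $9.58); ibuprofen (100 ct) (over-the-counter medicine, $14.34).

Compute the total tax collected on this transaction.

Deli sandwich $8.88: hot prepared food → 5.25% → $0.47
Hot pretzel $3.13: hot prepared food → 5.25% → $0.16
Hot soup (large) $6.05: hot prepared food → 5.25% → $0.32
Wall clock $21.55: all other goods → 8.25% → $1.78
Breakfast burrito $6.39: hot prepared food → 5.25% → $0.34
Eye drops $9.58: over-the-counter medicine → 3% → $0.29
Ibuprofen (100 ct) $14.34: over-the-counter medicine → 3% → $0.43
Total tax = $0.47 + $0.16 + $0.32 + $1.78 + $0.34 + $0.29 + $0.43 = $3.79

$3.79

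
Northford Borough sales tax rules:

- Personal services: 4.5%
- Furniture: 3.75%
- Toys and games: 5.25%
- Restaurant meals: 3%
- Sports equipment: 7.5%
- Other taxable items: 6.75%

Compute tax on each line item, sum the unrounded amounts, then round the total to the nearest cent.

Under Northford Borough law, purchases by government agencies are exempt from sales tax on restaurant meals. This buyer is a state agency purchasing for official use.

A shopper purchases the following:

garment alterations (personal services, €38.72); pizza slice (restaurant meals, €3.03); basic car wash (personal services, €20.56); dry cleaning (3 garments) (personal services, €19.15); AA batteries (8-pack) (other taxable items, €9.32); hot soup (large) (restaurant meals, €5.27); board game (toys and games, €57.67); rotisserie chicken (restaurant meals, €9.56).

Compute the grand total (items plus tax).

Garment alterations €38.72: personal services → 4.5% → €1.7424
Pizza slice €3.03: restaurant meals, buyer-exempt → 0% → €0.00
Basic car wash €20.56: personal services → 4.5% → €0.9252
Dry cleaning (3 garments) €19.15: personal services → 4.5% → €0.86175
AA batteries (8-pack) €9.32: other taxable items → 6.75% → €0.6291
Hot soup (large) €5.27: restaurant meals, buyer-exempt → 0% → €0.00
Board game €57.67: toys and games → 5.25% → €3.027675
Rotisserie chicken €9.56: restaurant meals, buyer-exempt → 0% → €0.00
Subtotal = €163.28; unrounded tax = €7.186125 → €7.19; total due = €170.47

€170.47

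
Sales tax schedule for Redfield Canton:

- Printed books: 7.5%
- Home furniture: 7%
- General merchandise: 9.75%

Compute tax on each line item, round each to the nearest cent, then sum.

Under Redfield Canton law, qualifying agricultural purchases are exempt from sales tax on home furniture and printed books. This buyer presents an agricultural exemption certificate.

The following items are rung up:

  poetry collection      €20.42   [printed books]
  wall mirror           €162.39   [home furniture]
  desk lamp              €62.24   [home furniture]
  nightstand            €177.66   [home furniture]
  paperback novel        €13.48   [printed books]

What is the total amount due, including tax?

€436.19

Poetry collection €20.42: printed books, buyer-exempt → 0% → €0.00
Wall mirror €162.39: home furniture, buyer-exempt → 0% → €0.00
Desk lamp €62.24: home furniture, buyer-exempt → 0% → €0.00
Nightstand €177.66: home furniture, buyer-exempt → 0% → €0.00
Paperback novel €13.48: printed books, buyer-exempt → 0% → €0.00
Subtotal = €436.19; tax = €0.00; total due = €436.19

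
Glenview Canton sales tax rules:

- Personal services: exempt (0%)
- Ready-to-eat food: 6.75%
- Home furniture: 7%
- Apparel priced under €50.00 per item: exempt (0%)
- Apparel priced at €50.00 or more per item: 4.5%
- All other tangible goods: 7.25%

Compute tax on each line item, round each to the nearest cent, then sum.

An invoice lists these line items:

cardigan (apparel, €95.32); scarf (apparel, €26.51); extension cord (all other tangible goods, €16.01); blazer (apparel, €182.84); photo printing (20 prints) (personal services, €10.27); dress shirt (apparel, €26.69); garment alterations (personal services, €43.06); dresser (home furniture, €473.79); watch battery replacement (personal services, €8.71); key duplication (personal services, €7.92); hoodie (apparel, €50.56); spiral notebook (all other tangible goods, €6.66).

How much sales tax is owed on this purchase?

€49.61

Cardigan €95.32: apparel, €50.00 or more → 4.5% → €4.29
Scarf €26.51: apparel, under €50.00 → 0% → €0.00
Extension cord €16.01: all other tangible goods → 7.25% → €1.16
Blazer €182.84: apparel, €50.00 or more → 4.5% → €8.23
Photo printing (20 prints) €10.27: personal services → 0% → €0.00
Dress shirt €26.69: apparel, under €50.00 → 0% → €0.00
Garment alterations €43.06: personal services → 0% → €0.00
Dresser €473.79: home furniture → 7% → €33.17
Watch battery replacement €8.71: personal services → 0% → €0.00
Key duplication €7.92: personal services → 0% → €0.00
Hoodie €50.56: apparel, €50.00 or more → 4.5% → €2.28
Spiral notebook €6.66: all other tangible goods → 7.25% → €0.48
Total tax = €4.29 + €1.16 + €8.23 + €33.17 + €2.28 + €0.48 = €49.61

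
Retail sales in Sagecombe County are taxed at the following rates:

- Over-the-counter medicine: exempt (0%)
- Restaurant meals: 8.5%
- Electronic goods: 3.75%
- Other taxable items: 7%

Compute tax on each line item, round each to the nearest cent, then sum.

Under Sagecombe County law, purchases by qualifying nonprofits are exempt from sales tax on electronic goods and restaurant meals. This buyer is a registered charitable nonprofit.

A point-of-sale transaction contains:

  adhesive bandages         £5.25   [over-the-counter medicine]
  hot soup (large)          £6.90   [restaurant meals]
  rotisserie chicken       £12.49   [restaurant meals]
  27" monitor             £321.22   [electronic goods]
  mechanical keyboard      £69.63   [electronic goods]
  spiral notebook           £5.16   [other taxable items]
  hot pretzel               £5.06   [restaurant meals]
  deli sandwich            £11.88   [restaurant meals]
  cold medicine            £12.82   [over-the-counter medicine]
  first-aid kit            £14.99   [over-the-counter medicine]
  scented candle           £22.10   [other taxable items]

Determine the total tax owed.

Adhesive bandages £5.25: over-the-counter medicine → 0% → £0.00
Hot soup (large) £6.90: restaurant meals, buyer-exempt → 0% → £0.00
Rotisserie chicken £12.49: restaurant meals, buyer-exempt → 0% → £0.00
27" monitor £321.22: electronic goods, buyer-exempt → 0% → £0.00
Mechanical keyboard £69.63: electronic goods, buyer-exempt → 0% → £0.00
Spiral notebook £5.16: other taxable items → 7% → £0.36
Hot pretzel £5.06: restaurant meals, buyer-exempt → 0% → £0.00
Deli sandwich £11.88: restaurant meals, buyer-exempt → 0% → £0.00
Cold medicine £12.82: over-the-counter medicine → 0% → £0.00
First-aid kit £14.99: over-the-counter medicine → 0% → £0.00
Scented candle £22.10: other taxable items → 7% → £1.55
Total tax = £0.36 + £1.55 = £1.91

£1.91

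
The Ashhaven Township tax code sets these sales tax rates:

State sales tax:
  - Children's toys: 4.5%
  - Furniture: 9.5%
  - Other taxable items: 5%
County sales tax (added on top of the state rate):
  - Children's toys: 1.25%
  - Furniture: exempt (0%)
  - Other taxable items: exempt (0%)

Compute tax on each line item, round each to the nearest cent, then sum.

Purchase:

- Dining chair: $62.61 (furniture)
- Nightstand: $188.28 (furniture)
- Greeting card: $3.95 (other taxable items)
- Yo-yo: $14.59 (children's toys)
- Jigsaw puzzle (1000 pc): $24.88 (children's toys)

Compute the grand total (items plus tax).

$320.62

Dining chair $62.61: furniture → 9.5% + 0% county = 9.5% → $5.95
Nightstand $188.28: furniture → 9.5% + 0% county = 9.5% → $17.89
Greeting card $3.95: other taxable items → 5% + 0% county = 5% → $0.20
Yo-yo $14.59: children's toys → 4.5% + 1.25% county = 5.75% → $0.84
Jigsaw puzzle (1000 pc) $24.88: children's toys → 4.5% + 1.25% county = 5.75% → $1.43
Subtotal = $294.31; tax = $26.31; total due = $320.62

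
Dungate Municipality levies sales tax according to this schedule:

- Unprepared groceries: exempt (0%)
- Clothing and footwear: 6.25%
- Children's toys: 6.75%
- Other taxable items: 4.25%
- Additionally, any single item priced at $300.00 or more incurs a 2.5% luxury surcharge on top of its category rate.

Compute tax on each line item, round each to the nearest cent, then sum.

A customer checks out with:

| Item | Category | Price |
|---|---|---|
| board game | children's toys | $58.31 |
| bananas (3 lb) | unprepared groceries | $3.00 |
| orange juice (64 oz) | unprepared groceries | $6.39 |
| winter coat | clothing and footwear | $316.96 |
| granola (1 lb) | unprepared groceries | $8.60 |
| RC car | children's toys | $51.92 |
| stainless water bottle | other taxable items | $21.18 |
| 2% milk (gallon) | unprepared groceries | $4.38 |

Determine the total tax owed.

$36.07

Board game $58.31: children's toys → 6.75% → $3.94
Bananas (3 lb) $3.00: unprepared groceries → 0% → $0.00
Orange juice (64 oz) $6.39: unprepared groceries → 0% → $0.00
Winter coat $316.96: clothing and footwear → 6.25% + 2.5% surcharge = 8.75% → $27.73
Granola (1 lb) $8.60: unprepared groceries → 0% → $0.00
RC car $51.92: children's toys → 6.75% → $3.50
Stainless water bottle $21.18: other taxable items → 4.25% → $0.90
2% milk (gallon) $4.38: unprepared groceries → 0% → $0.00
Total tax = $3.94 + $27.73 + $3.50 + $0.90 = $36.07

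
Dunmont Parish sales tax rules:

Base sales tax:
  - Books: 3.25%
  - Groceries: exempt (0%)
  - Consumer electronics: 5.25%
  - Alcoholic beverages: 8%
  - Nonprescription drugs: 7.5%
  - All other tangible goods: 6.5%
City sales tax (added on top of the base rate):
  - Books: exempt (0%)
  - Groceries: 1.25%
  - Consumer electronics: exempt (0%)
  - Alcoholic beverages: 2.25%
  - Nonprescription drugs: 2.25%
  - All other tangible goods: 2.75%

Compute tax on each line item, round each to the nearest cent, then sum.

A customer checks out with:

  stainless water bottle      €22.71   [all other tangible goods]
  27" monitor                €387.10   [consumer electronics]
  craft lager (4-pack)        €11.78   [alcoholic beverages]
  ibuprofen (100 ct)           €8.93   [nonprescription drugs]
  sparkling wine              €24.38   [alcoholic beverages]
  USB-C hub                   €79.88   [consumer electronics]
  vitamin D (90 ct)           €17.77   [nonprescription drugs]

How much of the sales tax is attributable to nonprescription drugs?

€2.60

Ibuprofen (100 ct) €8.93: nonprescription drugs → 7.5% + 2.25% city = 9.75% → €0.87
Vitamin D (90 ct) €17.77: nonprescription drugs → 7.5% + 2.25% city = 9.75% → €1.73
Tax on nonprescription drugs = €0.87 + €1.73 = €2.60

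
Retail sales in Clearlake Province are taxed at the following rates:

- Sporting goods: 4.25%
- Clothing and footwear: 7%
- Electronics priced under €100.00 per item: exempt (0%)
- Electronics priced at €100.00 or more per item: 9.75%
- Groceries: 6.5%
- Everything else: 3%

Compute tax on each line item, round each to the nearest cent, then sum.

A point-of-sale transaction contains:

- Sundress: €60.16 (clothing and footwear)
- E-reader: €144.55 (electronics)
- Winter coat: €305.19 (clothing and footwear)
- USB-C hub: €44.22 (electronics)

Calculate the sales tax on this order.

Sundress €60.16: clothing and footwear → 7% → €4.21
E-reader €144.55: electronics, €100.00 or more → 9.75% → €14.09
Winter coat €305.19: clothing and footwear → 7% → €21.36
USB-C hub €44.22: electronics, under €100.00 → 0% → €0.00
Total tax = €4.21 + €14.09 + €21.36 = €39.66

€39.66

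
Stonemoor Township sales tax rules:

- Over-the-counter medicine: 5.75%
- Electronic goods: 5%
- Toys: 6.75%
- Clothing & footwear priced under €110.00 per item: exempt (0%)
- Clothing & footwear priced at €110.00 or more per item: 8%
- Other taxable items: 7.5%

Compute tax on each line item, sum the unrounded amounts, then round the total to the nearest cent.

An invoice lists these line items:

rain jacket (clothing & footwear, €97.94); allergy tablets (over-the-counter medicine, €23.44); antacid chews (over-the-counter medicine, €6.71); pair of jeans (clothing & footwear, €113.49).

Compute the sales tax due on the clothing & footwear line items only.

€9.08

Rain jacket €97.94: clothing & footwear, under €110.00 → 0% → €0.00
Pair of jeans €113.49: clothing & footwear, €110.00 or more → 8% → €9.0792
Tax on clothing & footwear: unrounded sum = €9.0792 → €9.08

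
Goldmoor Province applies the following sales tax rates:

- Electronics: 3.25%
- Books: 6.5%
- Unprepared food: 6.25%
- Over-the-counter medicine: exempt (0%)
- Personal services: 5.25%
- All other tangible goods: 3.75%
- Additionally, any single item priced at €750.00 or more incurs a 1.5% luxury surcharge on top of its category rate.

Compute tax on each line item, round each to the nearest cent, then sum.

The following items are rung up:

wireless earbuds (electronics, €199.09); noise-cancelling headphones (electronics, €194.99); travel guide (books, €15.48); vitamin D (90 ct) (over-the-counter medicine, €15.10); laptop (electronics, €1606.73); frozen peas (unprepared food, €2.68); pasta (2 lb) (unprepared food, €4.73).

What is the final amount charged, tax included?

€2129.41

Wireless earbuds €199.09: electronics → 3.25% → €6.47
Noise-cancelling headphones €194.99: electronics → 3.25% → €6.34
Travel guide €15.48: books → 6.5% → €1.01
Vitamin D (90 ct) €15.10: over-the-counter medicine → 0% → €0.00
Laptop €1606.73: electronics → 3.25% + 1.5% surcharge = 4.75% → €76.32
Frozen peas €2.68: unprepared food → 6.25% → €0.17
Pasta (2 lb) €4.73: unprepared food → 6.25% → €0.30
Subtotal = €2038.80; tax = €90.61; total due = €2129.41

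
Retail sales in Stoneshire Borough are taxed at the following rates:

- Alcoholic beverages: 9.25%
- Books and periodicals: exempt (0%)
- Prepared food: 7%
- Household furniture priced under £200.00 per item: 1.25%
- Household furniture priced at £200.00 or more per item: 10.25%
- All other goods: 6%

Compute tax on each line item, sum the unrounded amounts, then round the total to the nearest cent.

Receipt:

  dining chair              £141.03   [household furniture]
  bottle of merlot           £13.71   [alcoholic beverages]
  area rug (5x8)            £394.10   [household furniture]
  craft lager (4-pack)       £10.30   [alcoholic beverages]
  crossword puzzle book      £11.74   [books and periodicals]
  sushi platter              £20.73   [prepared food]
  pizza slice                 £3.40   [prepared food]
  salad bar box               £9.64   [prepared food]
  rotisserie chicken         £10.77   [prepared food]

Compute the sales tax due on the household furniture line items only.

£42.16

Dining chair £141.03: household furniture, under £200.00 → 1.25% → £1.762875
Area rug (5x8) £394.10: household furniture, £200.00 or more → 10.25% → £40.39525
Tax on household furniture: unrounded sum = £42.158125 → £42.16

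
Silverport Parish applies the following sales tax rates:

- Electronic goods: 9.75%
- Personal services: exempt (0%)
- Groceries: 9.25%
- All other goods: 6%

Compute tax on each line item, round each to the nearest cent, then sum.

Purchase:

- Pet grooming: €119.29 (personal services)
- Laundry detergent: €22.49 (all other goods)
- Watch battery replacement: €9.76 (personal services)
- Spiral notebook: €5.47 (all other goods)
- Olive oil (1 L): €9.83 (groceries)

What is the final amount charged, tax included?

€169.43

Pet grooming €119.29: personal services → 0% → €0.00
Laundry detergent €22.49: all other goods → 6% → €1.35
Watch battery replacement €9.76: personal services → 0% → €0.00
Spiral notebook €5.47: all other goods → 6% → €0.33
Olive oil (1 L) €9.83: groceries → 9.25% → €0.91
Subtotal = €166.84; tax = €2.59; total due = €169.43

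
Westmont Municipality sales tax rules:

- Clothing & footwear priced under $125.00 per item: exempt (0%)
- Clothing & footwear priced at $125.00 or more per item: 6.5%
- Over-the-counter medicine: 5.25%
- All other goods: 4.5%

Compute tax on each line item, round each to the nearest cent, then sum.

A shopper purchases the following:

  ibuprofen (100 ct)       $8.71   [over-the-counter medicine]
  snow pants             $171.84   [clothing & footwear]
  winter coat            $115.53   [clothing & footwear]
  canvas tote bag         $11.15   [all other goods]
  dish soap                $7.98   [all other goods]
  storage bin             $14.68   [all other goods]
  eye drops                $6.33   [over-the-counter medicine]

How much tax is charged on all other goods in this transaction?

$1.52

Canvas tote bag $11.15: all other goods → 4.5% → $0.50
Dish soap $7.98: all other goods → 4.5% → $0.36
Storage bin $14.68: all other goods → 4.5% → $0.66
Tax on all other goods = $0.50 + $0.36 + $0.66 = $1.52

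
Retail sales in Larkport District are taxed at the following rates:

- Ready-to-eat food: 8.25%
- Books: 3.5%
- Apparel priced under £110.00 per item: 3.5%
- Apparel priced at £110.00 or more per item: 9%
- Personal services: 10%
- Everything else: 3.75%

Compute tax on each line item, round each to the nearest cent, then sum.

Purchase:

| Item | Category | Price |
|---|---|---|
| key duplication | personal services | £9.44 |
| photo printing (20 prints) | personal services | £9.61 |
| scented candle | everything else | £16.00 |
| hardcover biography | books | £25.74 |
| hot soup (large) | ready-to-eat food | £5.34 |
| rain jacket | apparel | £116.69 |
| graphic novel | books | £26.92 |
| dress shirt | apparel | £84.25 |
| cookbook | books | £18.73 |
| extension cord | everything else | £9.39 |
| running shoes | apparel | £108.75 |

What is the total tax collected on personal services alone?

Key duplication £9.44: personal services → 10% → £0.94
Photo printing (20 prints) £9.61: personal services → 10% → £0.96
Tax on personal services = £0.94 + £0.96 = £1.90

£1.90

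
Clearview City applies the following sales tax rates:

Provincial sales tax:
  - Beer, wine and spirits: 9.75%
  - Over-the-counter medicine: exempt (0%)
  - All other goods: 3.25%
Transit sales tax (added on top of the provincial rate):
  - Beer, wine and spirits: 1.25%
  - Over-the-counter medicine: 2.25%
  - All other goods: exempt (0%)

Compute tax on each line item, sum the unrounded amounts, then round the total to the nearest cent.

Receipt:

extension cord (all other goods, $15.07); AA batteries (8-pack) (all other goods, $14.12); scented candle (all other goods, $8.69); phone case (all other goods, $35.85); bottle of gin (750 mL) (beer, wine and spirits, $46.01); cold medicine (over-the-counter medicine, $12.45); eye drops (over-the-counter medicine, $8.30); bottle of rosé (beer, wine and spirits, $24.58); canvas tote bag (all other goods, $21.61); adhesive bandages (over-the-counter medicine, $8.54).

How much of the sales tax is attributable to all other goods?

Extension cord $15.07: all other goods → 3.25% + 0% transit = 3.25% → $0.489775
AA batteries (8-pack) $14.12: all other goods → 3.25% + 0% transit = 3.25% → $0.4589
Scented candle $8.69: all other goods → 3.25% + 0% transit = 3.25% → $0.282425
Phone case $35.85: all other goods → 3.25% + 0% transit = 3.25% → $1.165125
Canvas tote bag $21.61: all other goods → 3.25% + 0% transit = 3.25% → $0.702325
Tax on all other goods: unrounded sum = $3.09855 → $3.10

$3.10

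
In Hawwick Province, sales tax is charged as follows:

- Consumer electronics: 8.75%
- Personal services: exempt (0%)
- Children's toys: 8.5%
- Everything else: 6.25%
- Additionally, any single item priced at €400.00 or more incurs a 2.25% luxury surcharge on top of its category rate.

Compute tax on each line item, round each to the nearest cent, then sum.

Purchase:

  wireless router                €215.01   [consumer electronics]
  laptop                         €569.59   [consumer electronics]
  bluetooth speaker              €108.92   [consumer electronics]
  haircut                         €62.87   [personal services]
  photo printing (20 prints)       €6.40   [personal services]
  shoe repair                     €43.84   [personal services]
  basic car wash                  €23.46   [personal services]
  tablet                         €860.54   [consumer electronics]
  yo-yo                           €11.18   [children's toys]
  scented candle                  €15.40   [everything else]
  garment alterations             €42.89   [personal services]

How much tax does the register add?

€187.56

Wireless router €215.01: consumer electronics → 8.75% → €18.81
Laptop €569.59: consumer electronics → 8.75% + 2.25% surcharge = 11% → €62.65
Bluetooth speaker €108.92: consumer electronics → 8.75% → €9.53
Haircut €62.87: personal services → 0% → €0.00
Photo printing (20 prints) €6.40: personal services → 0% → €0.00
Shoe repair €43.84: personal services → 0% → €0.00
Basic car wash €23.46: personal services → 0% → €0.00
Tablet €860.54: consumer electronics → 8.75% + 2.25% surcharge = 11% → €94.66
Yo-yo €11.18: children's toys → 8.5% → €0.95
Scented candle €15.40: everything else → 6.25% → €0.96
Garment alterations €42.89: personal services → 0% → €0.00
Total tax = €18.81 + €62.65 + €9.53 + €94.66 + €0.95 + €0.96 = €187.56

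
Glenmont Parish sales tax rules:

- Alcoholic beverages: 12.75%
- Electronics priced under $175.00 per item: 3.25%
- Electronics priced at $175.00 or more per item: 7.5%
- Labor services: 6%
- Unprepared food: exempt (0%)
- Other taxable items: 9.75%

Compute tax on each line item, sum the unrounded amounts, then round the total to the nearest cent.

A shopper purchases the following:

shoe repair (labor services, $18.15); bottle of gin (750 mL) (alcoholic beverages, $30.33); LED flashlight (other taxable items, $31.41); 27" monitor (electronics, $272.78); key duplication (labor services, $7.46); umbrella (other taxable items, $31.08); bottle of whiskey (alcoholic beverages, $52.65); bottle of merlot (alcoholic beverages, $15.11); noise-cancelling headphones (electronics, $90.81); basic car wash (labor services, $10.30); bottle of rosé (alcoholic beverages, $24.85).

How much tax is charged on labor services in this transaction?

Shoe repair $18.15: labor services → 6% → $1.089
Key duplication $7.46: labor services → 6% → $0.4476
Basic car wash $10.30: labor services → 6% → $0.618
Tax on labor services: unrounded sum = $2.1546 → $2.15

$2.15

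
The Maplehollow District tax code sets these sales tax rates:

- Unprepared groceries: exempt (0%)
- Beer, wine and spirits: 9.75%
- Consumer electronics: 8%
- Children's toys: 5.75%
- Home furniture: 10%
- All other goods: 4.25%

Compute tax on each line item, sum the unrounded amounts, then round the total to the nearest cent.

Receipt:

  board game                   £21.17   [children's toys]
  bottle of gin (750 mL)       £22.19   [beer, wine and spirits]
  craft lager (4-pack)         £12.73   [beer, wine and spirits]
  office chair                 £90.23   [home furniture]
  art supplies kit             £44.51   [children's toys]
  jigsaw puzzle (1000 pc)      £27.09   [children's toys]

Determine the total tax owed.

Board game £21.17: children's toys → 5.75% → £1.217275
Bottle of gin (750 mL) £22.19: beer, wine and spirits → 9.75% → £2.163525
Craft lager (4-pack) £12.73: beer, wine and spirits → 9.75% → £1.241175
Office chair £90.23: home furniture → 10% → £9.023
Art supplies kit £44.51: children's toys → 5.75% → £2.559325
Jigsaw puzzle (1000 pc) £27.09: children's toys → 5.75% → £1.557675
Unrounded tax sum = £17.761975 → £17.76

£17.76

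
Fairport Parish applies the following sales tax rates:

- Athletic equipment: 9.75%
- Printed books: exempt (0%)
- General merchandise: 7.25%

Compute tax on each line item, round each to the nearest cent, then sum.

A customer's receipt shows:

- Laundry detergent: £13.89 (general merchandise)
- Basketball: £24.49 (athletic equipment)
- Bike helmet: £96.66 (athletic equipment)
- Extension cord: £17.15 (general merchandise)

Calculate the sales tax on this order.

Laundry detergent £13.89: general merchandise → 7.25% → £1.01
Basketball £24.49: athletic equipment → 9.75% → £2.39
Bike helmet £96.66: athletic equipment → 9.75% → £9.42
Extension cord £17.15: general merchandise → 7.25% → £1.24
Total tax = £1.01 + £2.39 + £9.42 + £1.24 = £14.06

£14.06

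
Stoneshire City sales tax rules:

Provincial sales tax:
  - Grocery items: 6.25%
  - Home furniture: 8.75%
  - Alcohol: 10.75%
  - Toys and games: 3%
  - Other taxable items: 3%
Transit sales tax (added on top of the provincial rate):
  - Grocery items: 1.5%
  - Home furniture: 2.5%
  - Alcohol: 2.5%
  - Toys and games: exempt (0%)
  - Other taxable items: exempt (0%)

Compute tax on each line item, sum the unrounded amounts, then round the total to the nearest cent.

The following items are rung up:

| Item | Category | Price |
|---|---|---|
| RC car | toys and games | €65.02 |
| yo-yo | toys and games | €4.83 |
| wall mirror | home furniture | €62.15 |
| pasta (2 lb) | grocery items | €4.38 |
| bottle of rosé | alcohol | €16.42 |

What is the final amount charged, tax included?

RC car €65.02: toys and games → 3% + 0% transit = 3% → €1.9506
Yo-yo €4.83: toys and games → 3% + 0% transit = 3% → €0.1449
Wall mirror €62.15: home furniture → 8.75% + 2.5% transit = 11.25% → €6.991875
Pasta (2 lb) €4.38: grocery items → 6.25% + 1.5% transit = 7.75% → €0.33945
Bottle of rosé €16.42: alcohol → 10.75% + 2.5% transit = 13.25% → €2.17565
Subtotal = €152.80; unrounded tax = €11.602475 → €11.60; total due = €164.40

€164.40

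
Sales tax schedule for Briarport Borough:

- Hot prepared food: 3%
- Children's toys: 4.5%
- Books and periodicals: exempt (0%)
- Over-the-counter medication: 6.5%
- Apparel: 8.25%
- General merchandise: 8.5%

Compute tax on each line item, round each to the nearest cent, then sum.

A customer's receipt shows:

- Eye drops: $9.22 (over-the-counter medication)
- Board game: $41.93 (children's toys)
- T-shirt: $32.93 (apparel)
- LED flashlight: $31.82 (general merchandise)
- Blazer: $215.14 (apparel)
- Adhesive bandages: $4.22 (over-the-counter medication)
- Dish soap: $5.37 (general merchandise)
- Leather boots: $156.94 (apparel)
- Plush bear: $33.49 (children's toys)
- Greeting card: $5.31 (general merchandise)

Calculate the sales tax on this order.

$41.30

Eye drops $9.22: over-the-counter medication → 6.5% → $0.60
Board game $41.93: children's toys → 4.5% → $1.89
T-shirt $32.93: apparel → 8.25% → $2.72
LED flashlight $31.82: general merchandise → 8.5% → $2.70
Blazer $215.14: apparel → 8.25% → $17.75
Adhesive bandages $4.22: over-the-counter medication → 6.5% → $0.27
Dish soap $5.37: general merchandise → 8.5% → $0.46
Leather boots $156.94: apparel → 8.25% → $12.95
Plush bear $33.49: children's toys → 4.5% → $1.51
Greeting card $5.31: general merchandise → 8.5% → $0.45
Total tax = $0.60 + $1.89 + $2.72 + $2.70 + $17.75 + $0.27 + $0.46 + $12.95 + $1.51 + $0.45 = $41.30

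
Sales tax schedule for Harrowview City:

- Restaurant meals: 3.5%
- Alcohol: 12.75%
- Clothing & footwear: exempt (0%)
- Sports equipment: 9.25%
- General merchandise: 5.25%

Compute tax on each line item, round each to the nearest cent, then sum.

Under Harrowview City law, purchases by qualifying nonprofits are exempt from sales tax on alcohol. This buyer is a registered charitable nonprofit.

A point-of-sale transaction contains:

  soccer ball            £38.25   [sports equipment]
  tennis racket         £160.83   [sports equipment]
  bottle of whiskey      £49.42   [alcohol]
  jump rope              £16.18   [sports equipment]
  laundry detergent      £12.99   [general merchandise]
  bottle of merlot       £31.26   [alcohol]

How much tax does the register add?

Soccer ball £38.25: sports equipment → 9.25% → £3.54
Tennis racket £160.83: sports equipment → 9.25% → £14.88
Bottle of whiskey £49.42: alcohol, buyer-exempt → 0% → £0.00
Jump rope £16.18: sports equipment → 9.25% → £1.50
Laundry detergent £12.99: general merchandise → 5.25% → £0.68
Bottle of merlot £31.26: alcohol, buyer-exempt → 0% → £0.00
Total tax = £3.54 + £14.88 + £1.50 + £0.68 = £20.60

£20.60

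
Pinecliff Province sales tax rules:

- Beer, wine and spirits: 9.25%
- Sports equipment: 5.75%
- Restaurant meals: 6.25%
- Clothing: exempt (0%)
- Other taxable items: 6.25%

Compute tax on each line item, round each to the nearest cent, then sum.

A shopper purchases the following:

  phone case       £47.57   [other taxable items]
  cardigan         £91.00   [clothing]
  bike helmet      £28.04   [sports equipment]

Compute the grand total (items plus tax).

Phone case £47.57: other taxable items → 6.25% → £2.97
Cardigan £91.00: clothing → 0% → £0.00
Bike helmet £28.04: sports equipment → 5.75% → £1.61
Subtotal = £166.61; tax = £4.58; total due = £171.19

£171.19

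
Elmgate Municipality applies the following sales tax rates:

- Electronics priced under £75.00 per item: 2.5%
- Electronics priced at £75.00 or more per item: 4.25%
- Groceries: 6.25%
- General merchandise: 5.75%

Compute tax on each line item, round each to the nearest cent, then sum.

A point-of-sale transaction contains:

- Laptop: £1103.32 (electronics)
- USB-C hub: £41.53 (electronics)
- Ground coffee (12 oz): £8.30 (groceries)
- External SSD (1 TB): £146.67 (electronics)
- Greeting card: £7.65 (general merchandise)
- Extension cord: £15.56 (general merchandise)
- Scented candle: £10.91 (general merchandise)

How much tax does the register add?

Laptop £1103.32: electronics, £75.00 or more → 4.25% → £46.89
USB-C hub £41.53: electronics, under £75.00 → 2.5% → £1.04
Ground coffee (12 oz) £8.30: groceries → 6.25% → £0.52
External SSD (1 TB) £146.67: electronics, £75.00 or more → 4.25% → £6.23
Greeting card £7.65: general merchandise → 5.75% → £0.44
Extension cord £15.56: general merchandise → 5.75% → £0.89
Scented candle £10.91: general merchandise → 5.75% → £0.63
Total tax = £46.89 + £1.04 + £0.52 + £6.23 + £0.44 + £0.89 + £0.63 = £56.64

£56.64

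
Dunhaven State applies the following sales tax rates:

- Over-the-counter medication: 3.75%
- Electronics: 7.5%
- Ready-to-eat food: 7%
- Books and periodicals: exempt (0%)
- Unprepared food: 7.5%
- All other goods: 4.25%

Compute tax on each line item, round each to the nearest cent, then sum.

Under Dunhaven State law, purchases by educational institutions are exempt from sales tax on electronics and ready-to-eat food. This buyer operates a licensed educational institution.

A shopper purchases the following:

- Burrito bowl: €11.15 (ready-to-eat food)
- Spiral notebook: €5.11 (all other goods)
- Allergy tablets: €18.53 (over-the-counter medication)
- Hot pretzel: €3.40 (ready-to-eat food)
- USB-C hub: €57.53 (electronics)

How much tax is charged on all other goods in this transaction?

€0.22

Spiral notebook €5.11: all other goods → 4.25% → €0.22
Tax on all other goods = €0.22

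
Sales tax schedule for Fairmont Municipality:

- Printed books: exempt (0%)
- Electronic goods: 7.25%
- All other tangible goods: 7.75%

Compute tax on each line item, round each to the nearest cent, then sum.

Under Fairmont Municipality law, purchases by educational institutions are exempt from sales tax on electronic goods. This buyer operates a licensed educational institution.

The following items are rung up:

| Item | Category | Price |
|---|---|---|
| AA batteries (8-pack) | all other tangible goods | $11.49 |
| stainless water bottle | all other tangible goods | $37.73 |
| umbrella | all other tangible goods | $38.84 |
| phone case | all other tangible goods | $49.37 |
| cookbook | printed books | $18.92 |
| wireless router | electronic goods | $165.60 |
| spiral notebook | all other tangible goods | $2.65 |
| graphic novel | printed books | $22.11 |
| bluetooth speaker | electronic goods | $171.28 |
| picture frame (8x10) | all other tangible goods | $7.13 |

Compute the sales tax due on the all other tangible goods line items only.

AA batteries (8-pack) $11.49: all other tangible goods → 7.75% → $0.89
Stainless water bottle $37.73: all other tangible goods → 7.75% → $2.92
Umbrella $38.84: all other tangible goods → 7.75% → $3.01
Phone case $49.37: all other tangible goods → 7.75% → $3.83
Spiral notebook $2.65: all other tangible goods → 7.75% → $0.21
Picture frame (8x10) $7.13: all other tangible goods → 7.75% → $0.55
Tax on all other tangible goods = $0.89 + $2.92 + $3.01 + $3.83 + $0.21 + $0.55 = $11.41

$11.41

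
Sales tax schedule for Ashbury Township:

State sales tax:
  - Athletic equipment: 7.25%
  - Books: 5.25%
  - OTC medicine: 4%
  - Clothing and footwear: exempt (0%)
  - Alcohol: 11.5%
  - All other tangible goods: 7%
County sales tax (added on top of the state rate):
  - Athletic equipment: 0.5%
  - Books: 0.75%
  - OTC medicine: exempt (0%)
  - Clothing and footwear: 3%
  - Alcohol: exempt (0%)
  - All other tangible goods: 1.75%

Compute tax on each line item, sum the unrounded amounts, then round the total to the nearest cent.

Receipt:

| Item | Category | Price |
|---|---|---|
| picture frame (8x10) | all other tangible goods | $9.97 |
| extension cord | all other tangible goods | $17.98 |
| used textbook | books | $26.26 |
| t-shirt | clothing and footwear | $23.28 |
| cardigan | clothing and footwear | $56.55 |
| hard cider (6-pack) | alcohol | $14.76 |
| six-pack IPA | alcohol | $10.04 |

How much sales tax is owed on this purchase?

Picture frame (8x10) $9.97: all other tangible goods → 7% + 1.75% county = 8.75% → $0.872375
Extension cord $17.98: all other tangible goods → 7% + 1.75% county = 8.75% → $1.57325
Used textbook $26.26: books → 5.25% + 0.75% county = 6% → $1.5756
T-shirt $23.28: clothing and footwear → 0% + 3% county = 3% → $0.6984
Cardigan $56.55: clothing and footwear → 0% + 3% county = 3% → $1.6965
Hard cider (6-pack) $14.76: alcohol → 11.5% + 0% county = 11.5% → $1.6974
Six-pack IPA $10.04: alcohol → 11.5% + 0% county = 11.5% → $1.1546
Unrounded tax sum = $9.268125 → $9.27

$9.27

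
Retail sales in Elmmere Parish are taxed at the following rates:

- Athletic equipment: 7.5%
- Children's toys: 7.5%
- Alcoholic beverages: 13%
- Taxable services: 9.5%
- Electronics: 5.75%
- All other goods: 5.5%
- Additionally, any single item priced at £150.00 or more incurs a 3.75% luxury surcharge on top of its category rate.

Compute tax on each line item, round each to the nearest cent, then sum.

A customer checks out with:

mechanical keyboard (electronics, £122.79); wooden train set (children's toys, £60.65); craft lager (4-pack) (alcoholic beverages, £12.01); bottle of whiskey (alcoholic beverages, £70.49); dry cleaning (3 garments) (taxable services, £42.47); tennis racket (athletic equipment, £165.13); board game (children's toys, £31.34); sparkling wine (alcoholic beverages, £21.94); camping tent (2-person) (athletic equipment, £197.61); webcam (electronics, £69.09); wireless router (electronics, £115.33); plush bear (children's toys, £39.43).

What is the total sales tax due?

Mechanical keyboard £122.79: electronics → 5.75% → £7.06
Wooden train set £60.65: children's toys → 7.5% → £4.55
Craft lager (4-pack) £12.01: alcoholic beverages → 13% → £1.56
Bottle of whiskey £70.49: alcoholic beverages → 13% → £9.16
Dry cleaning (3 garments) £42.47: taxable services → 9.5% → £4.03
Tennis racket £165.13: athletic equipment → 7.5% + 3.75% surcharge = 11.25% → £18.58
Board game £31.34: children's toys → 7.5% → £2.35
Sparkling wine £21.94: alcoholic beverages → 13% → £2.85
Camping tent (2-person) £197.61: athletic equipment → 7.5% + 3.75% surcharge = 11.25% → £22.23
Webcam £69.09: electronics → 5.75% → £3.97
Wireless router £115.33: electronics → 5.75% → £6.63
Plush bear £39.43: children's toys → 7.5% → £2.96
Total tax = £7.06 + £4.55 + £1.56 + £9.16 + £4.03 + £18.58 + £2.35 + £2.85 + £22.23 + £3.97 + £6.63 + £2.96 = £85.93

£85.93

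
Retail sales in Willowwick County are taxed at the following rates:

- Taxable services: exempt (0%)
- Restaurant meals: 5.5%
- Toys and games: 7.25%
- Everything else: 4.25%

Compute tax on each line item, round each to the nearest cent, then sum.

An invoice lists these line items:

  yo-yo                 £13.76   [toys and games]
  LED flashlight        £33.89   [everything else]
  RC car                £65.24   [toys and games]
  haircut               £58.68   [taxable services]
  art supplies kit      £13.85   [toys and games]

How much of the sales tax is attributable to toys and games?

£6.73

Yo-yo £13.76: toys and games → 7.25% → £1.00
RC car £65.24: toys and games → 7.25% → £4.73
Art supplies kit £13.85: toys and games → 7.25% → £1.00
Tax on toys and games = £1.00 + £4.73 + £1.00 = £6.73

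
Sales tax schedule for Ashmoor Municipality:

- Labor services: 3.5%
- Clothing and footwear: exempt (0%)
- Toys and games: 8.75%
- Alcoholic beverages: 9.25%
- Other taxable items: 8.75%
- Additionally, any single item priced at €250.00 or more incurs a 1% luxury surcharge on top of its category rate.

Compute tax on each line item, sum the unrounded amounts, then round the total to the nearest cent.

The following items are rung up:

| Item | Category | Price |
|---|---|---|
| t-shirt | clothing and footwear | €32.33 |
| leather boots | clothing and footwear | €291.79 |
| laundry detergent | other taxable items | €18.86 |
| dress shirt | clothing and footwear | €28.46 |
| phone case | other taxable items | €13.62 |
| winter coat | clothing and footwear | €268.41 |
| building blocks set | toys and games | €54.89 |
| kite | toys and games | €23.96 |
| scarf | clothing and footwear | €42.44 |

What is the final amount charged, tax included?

€790.10

T-shirt €32.33: clothing and footwear → 0% → €0.00
Leather boots €291.79: clothing and footwear → 0% + 1% surcharge = 1% → €2.9179
Laundry detergent €18.86: other taxable items → 8.75% → €1.65025
Dress shirt €28.46: clothing and footwear → 0% → €0.00
Phone case €13.62: other taxable items → 8.75% → €1.19175
Winter coat €268.41: clothing and footwear → 0% + 1% surcharge = 1% → €2.6841
Building blocks set €54.89: toys and games → 8.75% → €4.802875
Kite €23.96: toys and games → 8.75% → €2.0965
Scarf €42.44: clothing and footwear → 0% → €0.00
Subtotal = €774.76; unrounded tax = €15.343375 → €15.34; total due = €790.10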